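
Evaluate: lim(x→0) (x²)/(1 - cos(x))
This is a 0/0 indeterminate form.

Apply L'Hôpital's rule: differentiate numerator and denominator separately.
  f(x) = x^2   ⇒   f'(x) = 2·x
  g(x) = 1 - cos(x)   ⇒   g'(x) = sin(x)
  lim(x→0) f'(x)/g'(x) = lim(x→0) (2·x)/(sin(x))
  = 2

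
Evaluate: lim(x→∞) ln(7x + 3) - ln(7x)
This is an ∞-∞ indeterminate form.

Combine fractions or rationalize to convert ∞-∞ to 0/0 form:
  lim(x→∞) ln(7x + 3) - ln(7x) = 0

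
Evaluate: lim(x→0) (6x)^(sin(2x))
This is an exponential indeterminate form.

For exponential indeterminate forms, take the natural log:
  Let L = lim(x→0) (6x)^(sin(2x))
  Then ln(L) = lim(x→0) [exponent × ln(base)]
  Evaluate using L'Hôpital or standard limits, then exponentiate.
  L = 1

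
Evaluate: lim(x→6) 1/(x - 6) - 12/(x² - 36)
This is an ∞-∞ indeterminate form.

Combine fractions or rationalize to convert ∞-∞ to 0/0 form:
  lim(x→6) 1/(x - 6) - 12/(x² - 36) = 1/12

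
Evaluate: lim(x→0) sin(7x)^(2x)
This is an exponential indeterminate form.

For exponential indeterminate forms, take the natural log:
  Let L = lim(x→0) sin(7x)^(2x)
  Then ln(L) = lim(x→0) [exponent × ln(base)]
  Evaluate using L'Hôpital or standard limits, then exponentiate.
  L = 1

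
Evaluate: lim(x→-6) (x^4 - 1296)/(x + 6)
This is a standard limit.

Factor or rationalize the expression:
  lim(x→-6) (x^4 - 1296)/(x + 6) = -864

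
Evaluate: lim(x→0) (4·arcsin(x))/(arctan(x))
This is a 0/0 indeterminate form.

Apply L'Hôpital's rule: differentiate numerator and denominator separately.
  f(x) = 4·asin(x)   ⇒   f'(x) = 4/sqrt(1 - x^2)
  g(x) = atan(x)   ⇒   g'(x) = 1/(x^2 + 1)
  lim(x→0) f'(x)/g'(x) = lim(x→0) (4/sqrt(1 - x^2))/(1/(x^2 + 1))
  = 4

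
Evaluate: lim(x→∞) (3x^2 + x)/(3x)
This is an ∞/∞ indeterminate form.

Apply L'Hôpital's rule: differentiate numerator and denominator separately.
  f(x) = 3·x^2 + x   ⇒   f'(x) = 6·x + 1
  g(x) = 3·x   ⇒   g'(x) = 3
  lim(x→∞) f'(x)/g'(x) = lim(x→∞) (6·x + 1)/(3)
  = ∞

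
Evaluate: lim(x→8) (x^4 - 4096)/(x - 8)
This is a standard limit.

Factor or rationalize the expression:
  lim(x→8) (x^4 - 4096)/(x - 8) = 2048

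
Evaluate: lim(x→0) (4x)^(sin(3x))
This is an exponential indeterminate form.

For exponential indeterminate forms, take the natural log:
  Let L = lim(x→0) (4x)^(sin(3x))
  Then ln(L) = lim(x→0) [exponent × ln(base)]
  Evaluate using L'Hôpital or standard limits, then exponentiate.
  L = 1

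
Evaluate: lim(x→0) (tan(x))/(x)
This is a 0/0 indeterminate form.

Apply L'Hôpital's rule: differentiate numerator and denominator separately.
  f(x) = tan(x)   ⇒   f'(x) = tan(x)^2 + 1
  g(x) = x   ⇒   g'(x) = 1
  lim(x→0) f'(x)/g'(x) = lim(x→0) (tan(x)^2 + 1)/(1)
  = 1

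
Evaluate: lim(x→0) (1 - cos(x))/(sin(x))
This is a 0/0 indeterminate form.

Apply L'Hôpital's rule: differentiate numerator and denominator separately.
  f(x) = 1 - cos(x)   ⇒   f'(x) = sin(x)
  g(x) = sin(x)   ⇒   g'(x) = cos(x)
  lim(x→0) f'(x)/g'(x) = lim(x→0) (sin(x))/(cos(x))
  = 0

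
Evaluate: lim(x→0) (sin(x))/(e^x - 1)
This is a 0/0 indeterminate form.

Apply L'Hôpital's rule: differentiate numerator and denominator separately.
  f(x) = sin(x)   ⇒   f'(x) = cos(x)
  g(x) = e^(x) - 1   ⇒   g'(x) = e^(x)
  lim(x→0) f'(x)/g'(x) = lim(x→0) (cos(x))/(e^(x))
  = 1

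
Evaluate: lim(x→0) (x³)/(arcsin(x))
This is a 0/0 indeterminate form.

Apply L'Hôpital's rule: differentiate numerator and denominator separately.
  f(x) = x^3   ⇒   f'(x) = 3·x^2
  g(x) = asin(x)   ⇒   g'(x) = 1/sqrt(1 - x^2)
  lim(x→0) f'(x)/g'(x) = lim(x→0) (3·x^2)/(1/sqrt(1 - x^2))
  = 0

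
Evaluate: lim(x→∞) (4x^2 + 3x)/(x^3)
This is an ∞/∞ indeterminate form.

Apply L'Hôpital's rule: differentiate numerator and denominator separately.
  f(x) = 4·x^2 + 3·x   ⇒   f'(x) = 8·x + 3
  g(x) = x^3   ⇒   g'(x) = 3·x^2
  lim(x→∞) f'(x)/g'(x) = lim(x→∞) (8·x + 3)/(3·x^2)
  = 0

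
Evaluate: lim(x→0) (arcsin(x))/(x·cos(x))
This is a 0/0 indeterminate form.

Apply L'Hôpital's rule: differentiate numerator and denominator separately.
  f(x) = asin(x)   ⇒   f'(x) = 1/sqrt(1 - x^2)
  g(x) = x·cos(x)   ⇒   g'(x) = -x·sin(x) + cos(x)
  lim(x→0) f'(x)/g'(x) = lim(x→0) (1/sqrt(1 - x^2))/(-x·sin(x) + cos(x))
  = 1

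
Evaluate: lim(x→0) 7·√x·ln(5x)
This is a 0·∞ indeterminate form.

Rewrite 0·∞ as a quotient (0/0 or ∞/∞ form), then apply L'Hôpital's rule:
  lim(x→0) 7·√x·ln(5x) = 0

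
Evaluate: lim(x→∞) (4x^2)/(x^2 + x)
This is an ∞/∞ indeterminate form.

Apply L'Hôpital's rule: differentiate numerator and denominator separately.
  f(x) = 4·x^2   ⇒   f'(x) = 8·x
  g(x) = x^2 + x   ⇒   g'(x) = 2·x + 1
  lim(x→∞) f'(x)/g'(x) = lim(x→∞) (8·x)/(2·x + 1)
  = 4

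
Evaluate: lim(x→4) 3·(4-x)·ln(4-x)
This is a 0·∞ indeterminate form.

Rewrite 0·∞ as a quotient (0/0 or ∞/∞ form), then apply L'Hôpital's rule:
  lim(x→4) 3·(4-x)·ln(4-x) = 0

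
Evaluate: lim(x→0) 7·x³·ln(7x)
This is a 0·∞ indeterminate form.

Rewrite 0·∞ as a quotient (0/0 or ∞/∞ form), then apply L'Hôpital's rule:
  lim(x→0) 7·x³·ln(7x) = 0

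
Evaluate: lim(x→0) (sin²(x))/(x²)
This is a 0/0 indeterminate form.

Apply L'Hôpital's rule: differentiate numerator and denominator separately.
  f(x) = sin(x)^2   ⇒   f'(x) = 2·sin(x)·cos(x)
  g(x) = x^2   ⇒   g'(x) = 2·x
  lim(x→0) f'(x)/g'(x) = lim(x→0) (2·sin(x)·cos(x))/(2·x)
  = 1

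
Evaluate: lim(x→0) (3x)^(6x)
This is an exponential indeterminate form.

For exponential indeterminate forms, take the natural log:
  Let L = lim(x→0) (3x)^(6x)
  Then ln(L) = lim(x→0) [exponent × ln(base)]
  Evaluate using L'Hôpital or standard limits, then exponentiate.
  L = 1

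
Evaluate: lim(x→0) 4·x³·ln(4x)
This is a 0·∞ indeterminate form.

Rewrite 0·∞ as a quotient (0/0 or ∞/∞ form), then apply L'Hôpital's rule:
  lim(x→0) 4·x³·ln(4x) = 0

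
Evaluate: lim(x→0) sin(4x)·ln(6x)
This is a 0·∞ indeterminate form.

Rewrite 0·∞ as a quotient (0/0 or ∞/∞ form), then apply L'Hôpital's rule:
  lim(x→0) sin(4x)·ln(6x) = 0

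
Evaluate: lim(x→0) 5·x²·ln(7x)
This is a 0·∞ indeterminate form.

Rewrite 0·∞ as a quotient (0/0 or ∞/∞ form), then apply L'Hôpital's rule:
  lim(x→0) 5·x²·ln(7x) = 0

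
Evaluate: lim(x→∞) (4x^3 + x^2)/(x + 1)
This is an ∞/∞ indeterminate form.

Apply L'Hôpital's rule: differentiate numerator and denominator separately.
  f(x) = 4·x^3 + x^2   ⇒   f'(x) = 12·x^2 + 2·x
  g(x) = x + 1   ⇒   g'(x) = 1
  lim(x→∞) f'(x)/g'(x) = lim(x→∞) (12·x^2 + 2·x)/(1)
  = ∞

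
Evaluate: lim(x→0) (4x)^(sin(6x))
This is an exponential indeterminate form.

For exponential indeterminate forms, take the natural log:
  Let L = lim(x→0) (4x)^(sin(6x))
  Then ln(L) = lim(x→0) [exponent × ln(base)]
  Evaluate using L'Hôpital or standard limits, then exponentiate.
  L = 1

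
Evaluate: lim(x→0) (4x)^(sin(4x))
This is an exponential indeterminate form.

For exponential indeterminate forms, take the natural log:
  Let L = lim(x→0) (4x)^(sin(4x))
  Then ln(L) = lim(x→0) [exponent × ln(base)]
  Evaluate using L'Hôpital or standard limits, then exponentiate.
  L = 1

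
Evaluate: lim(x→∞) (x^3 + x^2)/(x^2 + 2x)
This is an ∞/∞ indeterminate form.

Apply L'Hôpital's rule: differentiate numerator and denominator separately.
  f(x) = x^3 + x^2   ⇒   f'(x) = 3·x^2 + 2·x
  g(x) = x^2 + 2·x   ⇒   g'(x) = 2·x + 2
  lim(x→∞) f'(x)/g'(x) = lim(x→∞) (3·x^2 + 2·x)/(2·x + 2)
  = ∞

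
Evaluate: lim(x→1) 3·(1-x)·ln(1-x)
This is a 0·∞ indeterminate form.

Rewrite 0·∞ as a quotient (0/0 or ∞/∞ form), then apply L'Hôpital's rule:
  lim(x→1) 3·(1-x)·ln(1-x) = 0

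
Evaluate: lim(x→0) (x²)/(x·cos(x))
This is a 0/0 indeterminate form.

Apply L'Hôpital's rule: differentiate numerator and denominator separately.
  f(x) = x^2   ⇒   f'(x) = 2·x
  g(x) = x·cos(x)   ⇒   g'(x) = -x·sin(x) + cos(x)
  lim(x→0) f'(x)/g'(x) = lim(x→0) (2·x)/(-x·sin(x) + cos(x))
  = 0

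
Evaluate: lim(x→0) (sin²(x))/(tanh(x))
This is a 0/0 indeterminate form.

Apply L'Hôpital's rule: differentiate numerator and denominator separately.
  f(x) = sin(x)^2   ⇒   f'(x) = 2·sin(x)·cos(x)
  g(x) = tanh(x)   ⇒   g'(x) = 1 - tanh(x)^2
  lim(x→0) f'(x)/g'(x) = lim(x→0) (2·sin(x)·cos(x))/(1 - tanh(x)^2)
  = 0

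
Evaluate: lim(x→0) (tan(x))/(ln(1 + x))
This is a 0/0 indeterminate form.

Apply L'Hôpital's rule: differentiate numerator and denominator separately.
  f(x) = tan(x)   ⇒   f'(x) = tan(x)^2 + 1
  g(x) = ln(x + 1)   ⇒   g'(x) = 1/(x + 1)
  lim(x→0) f'(x)/g'(x) = lim(x→0) (tan(x)^2 + 1)/(1/(x + 1))
  = 1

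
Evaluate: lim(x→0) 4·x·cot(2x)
This is a 0·∞ indeterminate form.

Rewrite 0·∞ as a quotient (0/0 or ∞/∞ form), then apply L'Hôpital's rule:
  lim(x→0) 4·x·cot(2x) = 2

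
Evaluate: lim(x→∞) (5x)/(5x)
This is an ∞/∞ indeterminate form.

Apply L'Hôpital's rule: differentiate numerator and denominator separately.
  f(x) = 5·x   ⇒   f'(x) = 5
  g(x) = 5·x   ⇒   g'(x) = 5
  lim(x→∞) f'(x)/g'(x) = lim(x→∞) (5)/(5)
  = 1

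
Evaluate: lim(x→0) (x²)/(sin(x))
This is a 0/0 indeterminate form.

Apply L'Hôpital's rule: differentiate numerator and denominator separately.
  f(x) = x^2   ⇒   f'(x) = 2·x
  g(x) = sin(x)   ⇒   g'(x) = cos(x)
  lim(x→0) f'(x)/g'(x) = lim(x→0) (2·x)/(cos(x))
  = 0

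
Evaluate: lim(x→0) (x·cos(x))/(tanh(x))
This is a 0/0 indeterminate form.

Apply L'Hôpital's rule: differentiate numerator and denominator separately.
  f(x) = x·cos(x)   ⇒   f'(x) = -x·sin(x) + cos(x)
  g(x) = tanh(x)   ⇒   g'(x) = 1 - tanh(x)^2
  lim(x→0) f'(x)/g'(x) = lim(x→0) (-x·sin(x) + cos(x))/(1 - tanh(x)^2)
  = 1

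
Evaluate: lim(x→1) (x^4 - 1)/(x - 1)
This is a standard limit.

Factor or rationalize the expression:
  lim(x→1) (x^4 - 1)/(x - 1) = 4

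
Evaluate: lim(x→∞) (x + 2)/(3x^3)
This is an ∞/∞ indeterminate form.

Apply L'Hôpital's rule: differentiate numerator and denominator separately.
  f(x) = x + 2   ⇒   f'(x) = 1
  g(x) = 3·x^3   ⇒   g'(x) = 9·x^2
  lim(x→∞) f'(x)/g'(x) = lim(x→∞) (1)/(9·x^2)
  = 0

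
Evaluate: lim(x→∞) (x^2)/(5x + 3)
This is an ∞/∞ indeterminate form.

Apply L'Hôpital's rule: differentiate numerator and denominator separately.
  f(x) = x^2   ⇒   f'(x) = 2·x
  g(x) = 5·x + 3   ⇒   g'(x) = 5
  lim(x→∞) f'(x)/g'(x) = lim(x→∞) (2·x)/(5)
  = ∞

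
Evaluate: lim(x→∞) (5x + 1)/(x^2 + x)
This is an ∞/∞ indeterminate form.

Apply L'Hôpital's rule: differentiate numerator and denominator separately.
  f(x) = 5·x + 1   ⇒   f'(x) = 5
  g(x) = x^2 + x   ⇒   g'(x) = 2·x + 1
  lim(x→∞) f'(x)/g'(x) = lim(x→∞) (5)/(2·x + 1)
  = 0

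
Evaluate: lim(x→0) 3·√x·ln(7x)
This is a 0·∞ indeterminate form.

Rewrite 0·∞ as a quotient (0/0 or ∞/∞ form), then apply L'Hôpital's rule:
  lim(x→0) 3·√x·ln(7x) = 0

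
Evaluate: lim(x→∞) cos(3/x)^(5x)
This is an exponential indeterminate form.

For exponential indeterminate forms, take the natural log:
  Let L = lim(x→∞) cos(3/x)^(5x)
  Then ln(L) = lim(x→∞) [exponent × ln(base)]
  Evaluate using L'Hôpital or standard limits, then exponentiate.
  L = 1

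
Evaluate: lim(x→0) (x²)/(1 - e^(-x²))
This is a 0/0 indeterminate form.

Apply L'Hôpital's rule: differentiate numerator and denominator separately.
  f(x) = x^2   ⇒   f'(x) = 2·x
  g(x) = 1 - e^(-x^2)   ⇒   g'(x) = 2·x·e^(-x^2)
  lim(x→0) f'(x)/g'(x) = lim(x→0) (2·x)/(2·x·e^(-x^2))
  = 1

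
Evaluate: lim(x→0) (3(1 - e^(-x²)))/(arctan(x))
This is a 0/0 indeterminate form.

Apply L'Hôpital's rule: differentiate numerator and denominator separately.
  f(x) = 3 - 3·e^(-x^2)   ⇒   f'(x) = 6·x·e^(-x^2)
  g(x) = atan(x)   ⇒   g'(x) = 1/(x^2 + 1)
  lim(x→0) f'(x)/g'(x) = lim(x→0) (6·x·e^(-x^2))/(1/(x^2 + 1))
  = 0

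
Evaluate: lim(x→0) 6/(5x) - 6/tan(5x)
This is an ∞-∞ indeterminate form.

Combine fractions or rationalize to convert ∞-∞ to 0/0 form:
  lim(x→0) 6/(5x) - 6/tan(5x) = 0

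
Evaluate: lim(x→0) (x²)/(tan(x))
This is a 0/0 indeterminate form.

Apply L'Hôpital's rule: differentiate numerator and denominator separately.
  f(x) = x^2   ⇒   f'(x) = 2·x
  g(x) = tan(x)   ⇒   g'(x) = tan(x)^2 + 1
  lim(x→0) f'(x)/g'(x) = lim(x→0) (2·x)/(tan(x)^2 + 1)
  = 0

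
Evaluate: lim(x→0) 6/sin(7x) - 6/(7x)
This is an ∞-∞ indeterminate form.

Combine fractions or rationalize to convert ∞-∞ to 0/0 form:
  lim(x→0) 6/sin(7x) - 6/(7x) = 0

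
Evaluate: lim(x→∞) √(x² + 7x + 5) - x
This is an ∞-∞ indeterminate form.

Combine fractions or rationalize to convert ∞-∞ to 0/0 form:
  lim(x→∞) √(x² + 7x + 5) - x = 7/2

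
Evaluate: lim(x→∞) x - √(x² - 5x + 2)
This is an ∞-∞ indeterminate form.

Combine fractions or rationalize to convert ∞-∞ to 0/0 form:
  lim(x→∞) x - √(x² - 5x + 2) = 5/2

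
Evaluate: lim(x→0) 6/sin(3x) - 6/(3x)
This is an ∞-∞ indeterminate form.

Combine fractions or rationalize to convert ∞-∞ to 0/0 form:
  lim(x→0) 6/sin(3x) - 6/(3x) = 0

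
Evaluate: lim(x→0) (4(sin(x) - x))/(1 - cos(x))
This is a 0/0 indeterminate form.

Apply L'Hôpital's rule: differentiate numerator and denominator separately.
  f(x) = -4·x + 4·sin(x)   ⇒   f'(x) = 4·cos(x) - 4
  g(x) = 1 - cos(x)   ⇒   g'(x) = sin(x)
  lim(x→0) f'(x)/g'(x) = lim(x→0) (4·cos(x) - 4)/(sin(x))
  = 0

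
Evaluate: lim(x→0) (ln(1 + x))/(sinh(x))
This is a 0/0 indeterminate form.

Apply L'Hôpital's rule: differentiate numerator and denominator separately.
  f(x) = ln(x + 1)   ⇒   f'(x) = 1/(x + 1)
  g(x) = sinh(x)   ⇒   g'(x) = cosh(x)
  lim(x→0) f'(x)/g'(x) = lim(x→0) (1/(x + 1))/(cosh(x))
  = 1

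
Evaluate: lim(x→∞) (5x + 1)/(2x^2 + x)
This is an ∞/∞ indeterminate form.

Apply L'Hôpital's rule: differentiate numerator and denominator separately.
  f(x) = 5·x + 1   ⇒   f'(x) = 5
  g(x) = 2·x^2 + x   ⇒   g'(x) = 4·x + 1
  lim(x→∞) f'(x)/g'(x) = lim(x→∞) (5)/(4·x + 1)
  = 0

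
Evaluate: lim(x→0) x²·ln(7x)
This is a 0·∞ indeterminate form.

Rewrite 0·∞ as a quotient (0/0 or ∞/∞ form), then apply L'Hôpital's rule:
  lim(x→0) x²·ln(7x) = 0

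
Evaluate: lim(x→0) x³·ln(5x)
This is a 0·∞ indeterminate form.

Rewrite 0·∞ as a quotient (0/0 or ∞/∞ form), then apply L'Hôpital's rule:
  lim(x→0) x³·ln(5x) = 0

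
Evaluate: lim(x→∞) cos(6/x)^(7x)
This is an exponential indeterminate form.

For exponential indeterminate forms, take the natural log:
  Let L = lim(x→∞) cos(6/x)^(7x)
  Then ln(L) = lim(x→∞) [exponent × ln(base)]
  Evaluate using L'Hôpital or standard limits, then exponentiate.
  L = 1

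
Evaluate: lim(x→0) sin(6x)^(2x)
This is an exponential indeterminate form.

For exponential indeterminate forms, take the natural log:
  Let L = lim(x→0) sin(6x)^(2x)
  Then ln(L) = lim(x→0) [exponent × ln(base)]
  Evaluate using L'Hôpital or standard limits, then exponentiate.
  L = 1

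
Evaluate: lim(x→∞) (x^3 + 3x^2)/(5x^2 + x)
This is an ∞/∞ indeterminate form.

Apply L'Hôpital's rule: differentiate numerator and denominator separately.
  f(x) = x^3 + 3·x^2   ⇒   f'(x) = 3·x^2 + 6·x
  g(x) = 5·x^2 + x   ⇒   g'(x) = 10·x + 1
  lim(x→∞) f'(x)/g'(x) = lim(x→∞) (3·x^2 + 6·x)/(10·x + 1)
  = ∞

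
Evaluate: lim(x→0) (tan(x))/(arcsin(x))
This is a 0/0 indeterminate form.

Apply L'Hôpital's rule: differentiate numerator and denominator separately.
  f(x) = tan(x)   ⇒   f'(x) = tan(x)^2 + 1
  g(x) = asin(x)   ⇒   g'(x) = 1/sqrt(1 - x^2)
  lim(x→0) f'(x)/g'(x) = lim(x→0) (tan(x)^2 + 1)/(1/sqrt(1 - x^2))
  = 1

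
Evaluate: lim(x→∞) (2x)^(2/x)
This is an exponential indeterminate form.

For exponential indeterminate forms, take the natural log:
  Let L = lim(x→∞) (2x)^(2/x)
  Then ln(L) = lim(x→∞) [exponent × ln(base)]
  Evaluate using L'Hôpital or standard limits, then exponentiate.
  L = 1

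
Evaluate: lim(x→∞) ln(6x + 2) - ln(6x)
This is an ∞-∞ indeterminate form.

Combine fractions or rationalize to convert ∞-∞ to 0/0 form:
  lim(x→∞) ln(6x + 2) - ln(6x) = 0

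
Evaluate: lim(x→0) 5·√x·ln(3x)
This is a 0·∞ indeterminate form.

Rewrite 0·∞ as a quotient (0/0 or ∞/∞ form), then apply L'Hôpital's rule:
  lim(x→0) 5·√x·ln(3x) = 0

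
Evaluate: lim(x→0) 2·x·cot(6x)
This is a 0·∞ indeterminate form.

Rewrite 0·∞ as a quotient (0/0 or ∞/∞ form), then apply L'Hôpital's rule:
  lim(x→0) 2·x·cot(6x) = 1/3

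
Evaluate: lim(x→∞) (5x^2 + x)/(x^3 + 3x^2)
This is an ∞/∞ indeterminate form.

Apply L'Hôpital's rule: differentiate numerator and denominator separately.
  f(x) = 5·x^2 + x   ⇒   f'(x) = 10·x + 1
  g(x) = x^3 + 3·x^2   ⇒   g'(x) = 3·x^2 + 6·x
  lim(x→∞) f'(x)/g'(x) = lim(x→∞) (10·x + 1)/(3·x^2 + 6·x)
  = 0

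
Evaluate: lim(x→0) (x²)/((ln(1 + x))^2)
This is a 0/0 indeterminate form.

Apply L'Hôpital's rule: differentiate numerator and denominator separately.
  f(x) = x^2   ⇒   f'(x) = 2·x
  g(x) = ln(x + 1)^2   ⇒   g'(x) = 2·ln(x + 1)/(x + 1)
  lim(x→0) f'(x)/g'(x) = lim(x→0) (2·x)/(2·ln(x + 1)/(x + 1))
  = 1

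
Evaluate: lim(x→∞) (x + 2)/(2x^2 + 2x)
This is an ∞/∞ indeterminate form.

Apply L'Hôpital's rule: differentiate numerator and denominator separately.
  f(x) = x + 2   ⇒   f'(x) = 1
  g(x) = 2·x^2 + 2·x   ⇒   g'(x) = 4·x + 2
  lim(x→∞) f'(x)/g'(x) = lim(x→∞) (1)/(4·x + 2)
  = 0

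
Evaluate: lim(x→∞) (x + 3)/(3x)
This is an ∞/∞ indeterminate form.

Apply L'Hôpital's rule: differentiate numerator and denominator separately.
  f(x) = x + 3   ⇒   f'(x) = 1
  g(x) = 3·x   ⇒   g'(x) = 3
  lim(x→∞) f'(x)/g'(x) = lim(x→∞) (1)/(3)
  = 1/3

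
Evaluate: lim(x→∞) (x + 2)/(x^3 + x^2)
This is an ∞/∞ indeterminate form.

Apply L'Hôpital's rule: differentiate numerator and denominator separately.
  f(x) = x + 2   ⇒   f'(x) = 1
  g(x) = x^3 + x^2   ⇒   g'(x) = 3·x^2 + 2·x
  lim(x→∞) f'(x)/g'(x) = lim(x→∞) (1)/(3·x^2 + 2·x)
  = 0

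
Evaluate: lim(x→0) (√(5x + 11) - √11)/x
This is a standard limit.

Factor or rationalize the expression:
  lim(x→0) (√(5x + 11) - √11)/x = 5·sqrt(11)/22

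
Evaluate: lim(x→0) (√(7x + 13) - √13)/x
This is a standard limit.

Factor or rationalize the expression:
  lim(x→0) (√(7x + 13) - √13)/x = 7·sqrt(13)/26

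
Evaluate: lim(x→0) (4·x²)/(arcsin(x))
This is a 0/0 indeterminate form.

Apply L'Hôpital's rule: differentiate numerator and denominator separately.
  f(x) = 4·x^2   ⇒   f'(x) = 8·x
  g(x) = asin(x)   ⇒   g'(x) = 1/sqrt(1 - x^2)
  lim(x→0) f'(x)/g'(x) = lim(x→0) (8·x)/(1/sqrt(1 - x^2))
  = 0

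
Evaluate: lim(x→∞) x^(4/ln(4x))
This is an exponential indeterminate form.

For exponential indeterminate forms, take the natural log:
  Let L = lim(x→∞) x^(4/ln(4x))
  Then ln(L) = lim(x→∞) [exponent × ln(base)]
  Evaluate using L'Hôpital or standard limits, then exponentiate.
  L = e^(4)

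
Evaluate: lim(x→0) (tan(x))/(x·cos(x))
This is a 0/0 indeterminate form.

Apply L'Hôpital's rule: differentiate numerator and denominator separately.
  f(x) = tan(x)   ⇒   f'(x) = tan(x)^2 + 1
  g(x) = x·cos(x)   ⇒   g'(x) = -x·sin(x) + cos(x)
  lim(x→0) f'(x)/g'(x) = lim(x→0) (tan(x)^2 + 1)/(-x·sin(x) + cos(x))
  = 1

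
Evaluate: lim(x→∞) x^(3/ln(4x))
This is an exponential indeterminate form.

For exponential indeterminate forms, take the natural log:
  Let L = lim(x→∞) x^(3/ln(4x))
  Then ln(L) = lim(x→∞) [exponent × ln(base)]
  Evaluate using L'Hôpital or standard limits, then exponentiate.
  L = e^(3)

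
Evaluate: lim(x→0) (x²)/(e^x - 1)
This is a 0/0 indeterminate form.

Apply L'Hôpital's rule: differentiate numerator and denominator separately.
  f(x) = x^2   ⇒   f'(x) = 2·x
  g(x) = e^(x) - 1   ⇒   g'(x) = e^(x)
  lim(x→0) f'(x)/g'(x) = lim(x→0) (2·x)/(e^(x))
  = 0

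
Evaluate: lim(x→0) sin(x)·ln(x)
This is a 0·∞ indeterminate form.

Rewrite 0·∞ as a quotient (0/0 or ∞/∞ form), then apply L'Hôpital's rule:
  lim(x→0) sin(x)·ln(x) = 0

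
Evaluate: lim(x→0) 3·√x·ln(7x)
This is a 0·∞ indeterminate form.

Rewrite 0·∞ as a quotient (0/0 or ∞/∞ form), then apply L'Hôpital's rule:
  lim(x→0) 3·√x·ln(7x) = 0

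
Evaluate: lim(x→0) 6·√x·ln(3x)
This is a 0·∞ indeterminate form.

Rewrite 0·∞ as a quotient (0/0 or ∞/∞ form), then apply L'Hôpital's rule:
  lim(x→0) 6·√x·ln(3x) = 0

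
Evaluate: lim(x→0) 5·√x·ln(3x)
This is a 0·∞ indeterminate form.

Rewrite 0·∞ as a quotient (0/0 or ∞/∞ form), then apply L'Hôpital's rule:
  lim(x→0) 5·√x·ln(3x) = 0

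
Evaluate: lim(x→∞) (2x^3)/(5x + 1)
This is an ∞/∞ indeterminate form.

Apply L'Hôpital's rule: differentiate numerator and denominator separately.
  f(x) = 2·x^3   ⇒   f'(x) = 6·x^2
  g(x) = 5·x + 1   ⇒   g'(x) = 5
  lim(x→∞) f'(x)/g'(x) = lim(x→∞) (6·x^2)/(5)
  = ∞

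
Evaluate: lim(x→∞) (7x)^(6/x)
This is an exponential indeterminate form.

For exponential indeterminate forms, take the natural log:
  Let L = lim(x→∞) (7x)^(6/x)
  Then ln(L) = lim(x→∞) [exponent × ln(base)]
  Evaluate using L'Hôpital or standard limits, then exponentiate.
  L = 1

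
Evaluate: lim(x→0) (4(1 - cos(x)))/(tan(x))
This is a 0/0 indeterminate form.

Apply L'Hôpital's rule: differentiate numerator and denominator separately.
  f(x) = 4 - 4·cos(x)   ⇒   f'(x) = 4·sin(x)
  g(x) = tan(x)   ⇒   g'(x) = tan(x)^2 + 1
  lim(x→0) f'(x)/g'(x) = lim(x→0) (4·sin(x))/(tan(x)^2 + 1)
  = 0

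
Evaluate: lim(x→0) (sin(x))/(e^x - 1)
This is a 0/0 indeterminate form.

Apply L'Hôpital's rule: differentiate numerator and denominator separately.
  f(x) = sin(x)   ⇒   f'(x) = cos(x)
  g(x) = e^(x) - 1   ⇒   g'(x) = e^(x)
  lim(x→0) f'(x)/g'(x) = lim(x→0) (cos(x))/(e^(x))
  = 1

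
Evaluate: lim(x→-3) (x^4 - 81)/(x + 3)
This is a standard limit.

Factor or rationalize the expression:
  lim(x→-3) (x^4 - 81)/(x + 3) = -108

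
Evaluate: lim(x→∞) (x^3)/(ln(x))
This is an ∞/∞ indeterminate form.

Apply L'Hôpital's rule: differentiate numerator and denominator separately.
  f(x) = x^3   ⇒   f'(x) = 3·x^2
  g(x) = ln(x)   ⇒   g'(x) = 1/x
  lim(x→∞) f'(x)/g'(x) = lim(x→∞) (3·x^2)/(1/x)
  = ∞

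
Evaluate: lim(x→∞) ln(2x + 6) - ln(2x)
This is an ∞-∞ indeterminate form.

Combine fractions or rationalize to convert ∞-∞ to 0/0 form:
  lim(x→∞) ln(2x + 6) - ln(2x) = 0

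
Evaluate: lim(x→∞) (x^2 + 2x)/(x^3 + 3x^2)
This is an ∞/∞ indeterminate form.

Apply L'Hôpital's rule: differentiate numerator and denominator separately.
  f(x) = x^2 + 2·x   ⇒   f'(x) = 2·x + 2
  g(x) = x^3 + 3·x^2   ⇒   g'(x) = 3·x^2 + 6·x
  lim(x→∞) f'(x)/g'(x) = lim(x→∞) (2·x + 2)/(3·x^2 + 6·x)
  = 0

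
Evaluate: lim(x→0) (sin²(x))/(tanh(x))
This is a 0/0 indeterminate form.

Apply L'Hôpital's rule: differentiate numerator and denominator separately.
  f(x) = sin(x)^2   ⇒   f'(x) = 2·sin(x)·cos(x)
  g(x) = tanh(x)   ⇒   g'(x) = 1 - tanh(x)^2
  lim(x→0) f'(x)/g'(x) = lim(x→0) (2·sin(x)·cos(x))/(1 - tanh(x)^2)
  = 0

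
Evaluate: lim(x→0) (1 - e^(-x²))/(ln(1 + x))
This is a 0/0 indeterminate form.

Apply L'Hôpital's rule: differentiate numerator and denominator separately.
  f(x) = 1 - e^(-x^2)   ⇒   f'(x) = 2·x·e^(-x^2)
  g(x) = ln(x + 1)   ⇒   g'(x) = 1/(x + 1)
  lim(x→0) f'(x)/g'(x) = lim(x→0) (2·x·e^(-x^2))/(1/(x + 1))
  = 0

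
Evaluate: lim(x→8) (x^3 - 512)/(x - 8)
This is a standard limit.

Factor or rationalize the expression:
  lim(x→8) (x^3 - 512)/(x - 8) = 192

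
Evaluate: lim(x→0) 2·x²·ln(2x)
This is a 0·∞ indeterminate form.

Rewrite 0·∞ as a quotient (0/0 or ∞/∞ form), then apply L'Hôpital's rule:
  lim(x→0) 2·x²·ln(2x) = 0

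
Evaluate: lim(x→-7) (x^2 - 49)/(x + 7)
This is a standard limit.

Factor or rationalize the expression:
  lim(x→-7) (x^2 - 49)/(x + 7) = -14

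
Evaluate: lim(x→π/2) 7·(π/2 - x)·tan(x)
This is a 0·∞ indeterminate form.

Rewrite 0·∞ as a quotient (0/0 or ∞/∞ form), then apply L'Hôpital's rule:
  lim(x→π/2) 7·(π/2 - x)·tan(x) = 7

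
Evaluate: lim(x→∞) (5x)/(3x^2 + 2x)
This is an ∞/∞ indeterminate form.

Apply L'Hôpital's rule: differentiate numerator and denominator separately.
  f(x) = 5·x   ⇒   f'(x) = 5
  g(x) = 3·x^2 + 2·x   ⇒   g'(x) = 6·x + 2
  lim(x→∞) f'(x)/g'(x) = lim(x→∞) (5)/(6·x + 2)
  = 0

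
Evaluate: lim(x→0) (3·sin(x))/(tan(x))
This is a 0/0 indeterminate form.

Apply L'Hôpital's rule: differentiate numerator and denominator separately.
  f(x) = 3·sin(x)   ⇒   f'(x) = 3·cos(x)
  g(x) = tan(x)   ⇒   g'(x) = tan(x)^2 + 1
  lim(x→0) f'(x)/g'(x) = lim(x→0) (3·cos(x))/(tan(x)^2 + 1)
  = 3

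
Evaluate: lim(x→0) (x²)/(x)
This is a 0/0 indeterminate form.

Apply L'Hôpital's rule: differentiate numerator and denominator separately.
  f(x) = x^2   ⇒   f'(x) = 2·x
  g(x) = x   ⇒   g'(x) = 1
  lim(x→0) f'(x)/g'(x) = lim(x→0) (2·x)/(1)
  = 0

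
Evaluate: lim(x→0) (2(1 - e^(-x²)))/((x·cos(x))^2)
This is a 0/0 indeterminate form.

Apply L'Hôpital's rule: differentiate numerator and denominator separately.
  f(x) = 2 - 2·e^(-x^2)   ⇒   f'(x) = 4·x·e^(-x^2)
  g(x) = x^2·cos(x)^2   ⇒   g'(x) = -2·x^2·sin(x)·cos(x) + 2·x·cos(x)^2
  lim(x→0) f'(x)/g'(x) = lim(x→0) (4·x·e^(-x^2))/(-2·x^2·sin(x)·cos(x) + 2·x·cos(x)^2)
  = 2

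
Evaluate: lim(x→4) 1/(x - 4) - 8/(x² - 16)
This is an ∞-∞ indeterminate form.

Combine fractions or rationalize to convert ∞-∞ to 0/0 form:
  lim(x→4) 1/(x - 4) - 8/(x² - 16) = 1/8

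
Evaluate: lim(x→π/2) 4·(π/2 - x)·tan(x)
This is a 0·∞ indeterminate form.

Rewrite 0·∞ as a quotient (0/0 or ∞/∞ form), then apply L'Hôpital's rule:
  lim(x→π/2) 4·(π/2 - x)·tan(x) = 4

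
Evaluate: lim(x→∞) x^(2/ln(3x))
This is an exponential indeterminate form.

For exponential indeterminate forms, take the natural log:
  Let L = lim(x→∞) x^(2/ln(3x))
  Then ln(L) = lim(x→∞) [exponent × ln(base)]
  Evaluate using L'Hôpital or standard limits, then exponentiate.
  L = e²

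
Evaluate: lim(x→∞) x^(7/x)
This is an exponential indeterminate form.

For exponential indeterminate forms, take the natural log:
  Let L = lim(x→∞) x^(7/x)
  Then ln(L) = lim(x→∞) [exponent × ln(base)]
  Evaluate using L'Hôpital or standard limits, then exponentiate.
  L = 1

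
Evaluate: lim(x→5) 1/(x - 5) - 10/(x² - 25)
This is an ∞-∞ indeterminate form.

Combine fractions or rationalize to convert ∞-∞ to 0/0 form:
  lim(x→5) 1/(x - 5) - 10/(x² - 25) = 1/10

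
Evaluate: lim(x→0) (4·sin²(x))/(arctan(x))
This is a 0/0 indeterminate form.

Apply L'Hôpital's rule: differentiate numerator and denominator separately.
  f(x) = 4·sin(x)^2   ⇒   f'(x) = 8·sin(x)·cos(x)
  g(x) = atan(x)   ⇒   g'(x) = 1/(x^2 + 1)
  lim(x→0) f'(x)/g'(x) = lim(x→0) (8·sin(x)·cos(x))/(1/(x^2 + 1))
  = 0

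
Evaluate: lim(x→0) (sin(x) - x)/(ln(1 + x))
This is a 0/0 indeterminate form.

Apply L'Hôpital's rule: differentiate numerator and denominator separately.
  f(x) = -x + sin(x)   ⇒   f'(x) = cos(x) - 1
  g(x) = ln(x + 1)   ⇒   g'(x) = 1/(x + 1)
  lim(x→0) f'(x)/g'(x) = lim(x→0) (cos(x) - 1)/(1/(x + 1))
  = 0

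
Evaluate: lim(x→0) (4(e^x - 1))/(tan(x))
This is a 0/0 indeterminate form.

Apply L'Hôpital's rule: differentiate numerator and denominator separately.
  f(x) = 4·e^(x) - 4   ⇒   f'(x) = 4·e^(x)
  g(x) = tan(x)   ⇒   g'(x) = tan(x)^2 + 1
  lim(x→0) f'(x)/g'(x) = lim(x→0) (4·e^(x))/(tan(x)^2 + 1)
  = 4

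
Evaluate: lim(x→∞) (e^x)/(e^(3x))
This is an ∞/∞ indeterminate form.

Apply L'Hôpital's rule: differentiate numerator and denominator separately.
  f(x) = e^(x)   ⇒   f'(x) = e^(x)
  g(x) = e^(3·x)   ⇒   g'(x) = 3·e^(3·x)
  lim(x→∞) f'(x)/g'(x) = lim(x→∞) (e^(x))/(3·e^(3·x))
  = 0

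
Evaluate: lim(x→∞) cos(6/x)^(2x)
This is an exponential indeterminate form.

For exponential indeterminate forms, take the natural log:
  Let L = lim(x→∞) cos(6/x)^(2x)
  Then ln(L) = lim(x→∞) [exponent × ln(base)]
  Evaluate using L'Hôpital or standard limits, then exponentiate.
  L = 1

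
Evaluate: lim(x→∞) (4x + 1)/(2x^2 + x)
This is an ∞/∞ indeterminate form.

Apply L'Hôpital's rule: differentiate numerator and denominator separately.
  f(x) = 4·x + 1   ⇒   f'(x) = 4
  g(x) = 2·x^2 + x   ⇒   g'(x) = 4·x + 1
  lim(x→∞) f'(x)/g'(x) = lim(x→∞) (4)/(4·x + 1)
  = 0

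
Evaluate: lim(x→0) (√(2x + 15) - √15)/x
This is a standard limit.

Factor or rationalize the expression:
  lim(x→0) (√(2x + 15) - √15)/x = sqrt(15)/15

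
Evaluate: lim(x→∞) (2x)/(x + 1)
This is an ∞/∞ indeterminate form.

Apply L'Hôpital's rule: differentiate numerator and denominator separately.
  f(x) = 2·x   ⇒   f'(x) = 2
  g(x) = x + 1   ⇒   g'(x) = 1
  lim(x→∞) f'(x)/g'(x) = lim(x→∞) (2)/(1)
  = 2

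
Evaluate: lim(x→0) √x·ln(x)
This is a 0·∞ indeterminate form.

Rewrite 0·∞ as a quotient (0/0 or ∞/∞ form), then apply L'Hôpital's rule:
  lim(x→0) √x·ln(x) = 0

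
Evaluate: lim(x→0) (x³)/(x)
This is a 0/0 indeterminate form.

Apply L'Hôpital's rule: differentiate numerator and denominator separately.
  f(x) = x^3   ⇒   f'(x) = 3·x^2
  g(x) = x   ⇒   g'(x) = 1
  lim(x→0) f'(x)/g'(x) = lim(x→0) (3·x^2)/(1)
  = 0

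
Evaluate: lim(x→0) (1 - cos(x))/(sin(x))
This is a 0/0 indeterminate form.

Apply L'Hôpital's rule: differentiate numerator and denominator separately.
  f(x) = 1 - cos(x)   ⇒   f'(x) = sin(x)
  g(x) = sin(x)   ⇒   g'(x) = cos(x)
  lim(x→0) f'(x)/g'(x) = lim(x→0) (sin(x))/(cos(x))
  = 0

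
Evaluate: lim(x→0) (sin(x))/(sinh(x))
This is a 0/0 indeterminate form.

Apply L'Hôpital's rule: differentiate numerator and denominator separately.
  f(x) = sin(x)   ⇒   f'(x) = cos(x)
  g(x) = sinh(x)   ⇒   g'(x) = cosh(x)
  lim(x→0) f'(x)/g'(x) = lim(x→0) (cos(x))/(cosh(x))
  = 1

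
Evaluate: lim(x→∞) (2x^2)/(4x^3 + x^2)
This is an ∞/∞ indeterminate form.

Apply L'Hôpital's rule: differentiate numerator and denominator separately.
  f(x) = 2·x^2   ⇒   f'(x) = 4·x
  g(x) = 4·x^3 + x^2   ⇒   g'(x) = 12·x^2 + 2·x
  lim(x→∞) f'(x)/g'(x) = lim(x→∞) (4·x)/(12·x^2 + 2·x)
  = 0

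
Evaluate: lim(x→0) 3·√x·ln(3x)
This is a 0·∞ indeterminate form.

Rewrite 0·∞ as a quotient (0/0 or ∞/∞ form), then apply L'Hôpital's rule:
  lim(x→0) 3·√x·ln(3x) = 0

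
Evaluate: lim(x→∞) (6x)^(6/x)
This is an exponential indeterminate form.

For exponential indeterminate forms, take the natural log:
  Let L = lim(x→∞) (6x)^(6/x)
  Then ln(L) = lim(x→∞) [exponent × ln(base)]
  Evaluate using L'Hôpital or standard limits, then exponentiate.
  L = 1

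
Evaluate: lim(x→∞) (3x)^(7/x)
This is an exponential indeterminate form.

For exponential indeterminate forms, take the natural log:
  Let L = lim(x→∞) (3x)^(7/x)
  Then ln(L) = lim(x→∞) [exponent × ln(base)]
  Evaluate using L'Hôpital or standard limits, then exponentiate.
  L = 1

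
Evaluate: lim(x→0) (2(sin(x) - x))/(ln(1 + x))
This is a 0/0 indeterminate form.

Apply L'Hôpital's rule: differentiate numerator and denominator separately.
  f(x) = -2·x + 2·sin(x)   ⇒   f'(x) = 2·cos(x) - 2
  g(x) = ln(x + 1)   ⇒   g'(x) = 1/(x + 1)
  lim(x→0) f'(x)/g'(x) = lim(x→0) (2·cos(x) - 2)/(1/(x + 1))
  = 0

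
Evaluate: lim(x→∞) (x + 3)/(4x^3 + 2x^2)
This is an ∞/∞ indeterminate form.

Apply L'Hôpital's rule: differentiate numerator and denominator separately.
  f(x) = x + 3   ⇒   f'(x) = 1
  g(x) = 4·x^3 + 2·x^2   ⇒   g'(x) = 12·x^2 + 4·x
  lim(x→∞) f'(x)/g'(x) = lim(x→∞) (1)/(12·x^2 + 4·x)
  = 0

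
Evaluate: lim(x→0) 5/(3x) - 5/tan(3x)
This is an ∞-∞ indeterminate form.

Combine fractions or rationalize to convert ∞-∞ to 0/0 form:
  lim(x→0) 5/(3x) - 5/tan(3x) = 0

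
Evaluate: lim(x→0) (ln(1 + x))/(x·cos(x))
This is a 0/0 indeterminate form.

Apply L'Hôpital's rule: differentiate numerator and denominator separately.
  f(x) = ln(x + 1)   ⇒   f'(x) = 1/(x + 1)
  g(x) = x·cos(x)   ⇒   g'(x) = -x·sin(x) + cos(x)
  lim(x→0) f'(x)/g'(x) = lim(x→0) (1/(x + 1))/(-x·sin(x) + cos(x))
  = 1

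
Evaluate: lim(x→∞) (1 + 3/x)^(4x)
This is an exponential indeterminate form.

For exponential indeterminate forms, take the natural log:
  Let L = lim(x→∞) (1 + 3/x)^(4x)
  Then ln(L) = lim(x→∞) [exponent × ln(base)]
  Evaluate using L'Hôpital or standard limits, then exponentiate.
  L = e^(12)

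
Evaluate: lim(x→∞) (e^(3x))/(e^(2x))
This is an ∞/∞ indeterminate form.

Apply L'Hôpital's rule: differentiate numerator and denominator separately.
  f(x) = e^(3·x)   ⇒   f'(x) = 3·e^(3·x)
  g(x) = e^(2·x)   ⇒   g'(x) = 2·e^(2·x)
  lim(x→∞) f'(x)/g'(x) = lim(x→∞) (3·e^(3·x))/(2·e^(2·x))
  = ∞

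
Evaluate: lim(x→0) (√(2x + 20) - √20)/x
This is a standard limit.

Factor or rationalize the expression:
  lim(x→0) (√(2x + 20) - √20)/x = sqrt(5)/10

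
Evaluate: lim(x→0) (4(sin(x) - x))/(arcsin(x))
This is a 0/0 indeterminate form.

Apply L'Hôpital's rule: differentiate numerator and denominator separately.
  f(x) = -4·x + 4·sin(x)   ⇒   f'(x) = 4·cos(x) - 4
  g(x) = asin(x)   ⇒   g'(x) = 1/sqrt(1 - x^2)
  lim(x→0) f'(x)/g'(x) = lim(x→0) (4·cos(x) - 4)/(1/sqrt(1 - x^2))
  = 0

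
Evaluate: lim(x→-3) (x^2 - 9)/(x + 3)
This is a standard limit.

Factor or rationalize the expression:
  lim(x→-3) (x^2 - 9)/(x + 3) = -6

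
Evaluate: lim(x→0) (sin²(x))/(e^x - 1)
This is a 0/0 indeterminate form.

Apply L'Hôpital's rule: differentiate numerator and denominator separately.
  f(x) = sin(x)^2   ⇒   f'(x) = 2·sin(x)·cos(x)
  g(x) = e^(x) - 1   ⇒   g'(x) = e^(x)
  lim(x→0) f'(x)/g'(x) = lim(x→0) (2·sin(x)·cos(x))/(e^(x))
  = 0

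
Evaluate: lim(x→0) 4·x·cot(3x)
This is a 0·∞ indeterminate form.

Rewrite 0·∞ as a quotient (0/0 or ∞/∞ form), then apply L'Hôpital's rule:
  lim(x→0) 4·x·cot(3x) = 4/3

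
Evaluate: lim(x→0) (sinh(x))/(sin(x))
This is a 0/0 indeterminate form.

Apply L'Hôpital's rule: differentiate numerator and denominator separately.
  f(x) = sinh(x)   ⇒   f'(x) = cosh(x)
  g(x) = sin(x)   ⇒   g'(x) = cos(x)
  lim(x→0) f'(x)/g'(x) = lim(x→0) (cosh(x))/(cos(x))
  = 1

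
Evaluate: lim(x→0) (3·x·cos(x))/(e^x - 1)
This is a 0/0 indeterminate form.

Apply L'Hôpital's rule: differentiate numerator and denominator separately.
  f(x) = 3·x·cos(x)   ⇒   f'(x) = -3·x·sin(x) + 3·cos(x)
  g(x) = e^(x) - 1   ⇒   g'(x) = e^(x)
  lim(x→0) f'(x)/g'(x) = lim(x→0) (-3·x·sin(x) + 3·cos(x))/(e^(x))
  = 3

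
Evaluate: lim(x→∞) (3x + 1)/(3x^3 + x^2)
This is an ∞/∞ indeterminate form.

Apply L'Hôpital's rule: differentiate numerator and denominator separately.
  f(x) = 3·x + 1   ⇒   f'(x) = 3
  g(x) = 3·x^3 + x^2   ⇒   g'(x) = 9·x^2 + 2·x
  lim(x→∞) f'(x)/g'(x) = lim(x→∞) (3)/(9·x^2 + 2·x)
  = 0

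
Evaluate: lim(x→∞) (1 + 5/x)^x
This is an exponential indeterminate form.

For exponential indeterminate forms, take the natural log:
  Let L = lim(x→∞) (1 + 5/x)^x
  Then ln(L) = lim(x→∞) [exponent × ln(base)]
  Evaluate using L'Hôpital or standard limits, then exponentiate.
  L = e^(5)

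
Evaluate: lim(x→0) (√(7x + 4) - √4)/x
This is a standard limit.

Factor or rationalize the expression:
  lim(x→0) (√(7x + 4) - √4)/x = 7/4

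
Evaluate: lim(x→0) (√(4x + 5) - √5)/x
This is a standard limit.

Factor or rationalize the expression:
  lim(x→0) (√(4x + 5) - √5)/x = 2·sqrt(5)/5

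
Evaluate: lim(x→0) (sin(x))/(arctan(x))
This is a 0/0 indeterminate form.

Apply L'Hôpital's rule: differentiate numerator and denominator separately.
  f(x) = sin(x)   ⇒   f'(x) = cos(x)
  g(x) = atan(x)   ⇒   g'(x) = 1/(x^2 + 1)
  lim(x→0) f'(x)/g'(x) = lim(x→0) (cos(x))/(1/(x^2 + 1))
  = 1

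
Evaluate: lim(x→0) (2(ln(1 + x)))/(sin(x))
This is a 0/0 indeterminate form.

Apply L'Hôpital's rule: differentiate numerator and denominator separately.
  f(x) = 2·ln(x + 1)   ⇒   f'(x) = 2/(x + 1)
  g(x) = sin(x)   ⇒   g'(x) = cos(x)
  lim(x→0) f'(x)/g'(x) = lim(x→0) (2/(x + 1))/(cos(x))
  = 2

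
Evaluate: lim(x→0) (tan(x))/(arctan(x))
This is a 0/0 indeterminate form.

Apply L'Hôpital's rule: differentiate numerator and denominator separately.
  f(x) = tan(x)   ⇒   f'(x) = tan(x)^2 + 1
  g(x) = atan(x)   ⇒   g'(x) = 1/(x^2 + 1)
  lim(x→0) f'(x)/g'(x) = lim(x→0) (tan(x)^2 + 1)/(1/(x^2 + 1))
  = 1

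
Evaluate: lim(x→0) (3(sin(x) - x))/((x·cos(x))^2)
This is a 0/0 indeterminate form.

Apply L'Hôpital's rule: differentiate numerator and denominator separately.
  f(x) = -3·x + 3·sin(x)   ⇒   f'(x) = 3·cos(x) - 3
  g(x) = x^2·cos(x)^2   ⇒   g'(x) = -2·x^2·sin(x)·cos(x) + 2·x·cos(x)^2
  lim(x→0) f'(x)/g'(x) = lim(x→0) (3·cos(x) - 3)/(-2·x^2·sin(x)·cos(x) + 2·x·cos(x)^2)
  = 0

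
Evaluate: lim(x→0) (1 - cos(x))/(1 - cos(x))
This is a 0/0 indeterminate form.

Apply L'Hôpital's rule: differentiate numerator and denominator separately.
  f(x) = 1 - cos(x)   ⇒   f'(x) = sin(x)
  g(x) = 1 - cos(x)   ⇒   g'(x) = sin(x)
  lim(x→0) f'(x)/g'(x) = lim(x→0) (sin(x))/(sin(x))
  = 1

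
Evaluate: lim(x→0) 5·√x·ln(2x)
This is a 0·∞ indeterminate form.

Rewrite 0·∞ as a quotient (0/0 or ∞/∞ form), then apply L'Hôpital's rule:
  lim(x→0) 5·√x·ln(2x) = 0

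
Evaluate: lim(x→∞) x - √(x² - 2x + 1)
This is an ∞-∞ indeterminate form.

Combine fractions or rationalize to convert ∞-∞ to 0/0 form:
  lim(x→∞) x - √(x² - 2x + 1) = 1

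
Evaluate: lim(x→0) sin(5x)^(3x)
This is an exponential indeterminate form.

For exponential indeterminate forms, take the natural log:
  Let L = lim(x→0) sin(5x)^(3x)
  Then ln(L) = lim(x→0) [exponent × ln(base)]
  Evaluate using L'Hôpital or standard limits, then exponentiate.
  L = 1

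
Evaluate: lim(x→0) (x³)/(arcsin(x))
This is a 0/0 indeterminate form.

Apply L'Hôpital's rule: differentiate numerator and denominator separately.
  f(x) = x^3   ⇒   f'(x) = 3·x^2
  g(x) = asin(x)   ⇒   g'(x) = 1/sqrt(1 - x^2)
  lim(x→0) f'(x)/g'(x) = lim(x→0) (3·x^2)/(1/sqrt(1 - x^2))
  = 0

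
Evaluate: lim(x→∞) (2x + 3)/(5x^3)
This is an ∞/∞ indeterminate form.

Apply L'Hôpital's rule: differentiate numerator and denominator separately.
  f(x) = 2·x + 3   ⇒   f'(x) = 2
  g(x) = 5·x^3   ⇒   g'(x) = 15·x^2
  lim(x→∞) f'(x)/g'(x) = lim(x→∞) (2)/(15·x^2)
  = 0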